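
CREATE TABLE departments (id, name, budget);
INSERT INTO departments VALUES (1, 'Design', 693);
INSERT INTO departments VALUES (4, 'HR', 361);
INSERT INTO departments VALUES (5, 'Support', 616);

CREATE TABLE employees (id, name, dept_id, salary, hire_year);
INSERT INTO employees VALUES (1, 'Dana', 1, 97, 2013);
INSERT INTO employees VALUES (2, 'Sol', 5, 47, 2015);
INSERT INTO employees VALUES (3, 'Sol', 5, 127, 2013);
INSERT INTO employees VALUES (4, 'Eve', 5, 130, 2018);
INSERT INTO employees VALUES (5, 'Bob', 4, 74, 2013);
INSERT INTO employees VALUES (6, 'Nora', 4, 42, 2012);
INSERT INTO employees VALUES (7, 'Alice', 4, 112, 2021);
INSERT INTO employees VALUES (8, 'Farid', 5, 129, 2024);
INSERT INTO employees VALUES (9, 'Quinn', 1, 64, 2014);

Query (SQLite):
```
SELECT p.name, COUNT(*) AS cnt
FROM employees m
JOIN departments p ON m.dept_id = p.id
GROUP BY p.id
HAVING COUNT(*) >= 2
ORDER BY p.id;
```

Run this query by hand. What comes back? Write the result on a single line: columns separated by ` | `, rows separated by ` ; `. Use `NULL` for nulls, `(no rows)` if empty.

Design | 2 ; HR | 3 ; Support | 4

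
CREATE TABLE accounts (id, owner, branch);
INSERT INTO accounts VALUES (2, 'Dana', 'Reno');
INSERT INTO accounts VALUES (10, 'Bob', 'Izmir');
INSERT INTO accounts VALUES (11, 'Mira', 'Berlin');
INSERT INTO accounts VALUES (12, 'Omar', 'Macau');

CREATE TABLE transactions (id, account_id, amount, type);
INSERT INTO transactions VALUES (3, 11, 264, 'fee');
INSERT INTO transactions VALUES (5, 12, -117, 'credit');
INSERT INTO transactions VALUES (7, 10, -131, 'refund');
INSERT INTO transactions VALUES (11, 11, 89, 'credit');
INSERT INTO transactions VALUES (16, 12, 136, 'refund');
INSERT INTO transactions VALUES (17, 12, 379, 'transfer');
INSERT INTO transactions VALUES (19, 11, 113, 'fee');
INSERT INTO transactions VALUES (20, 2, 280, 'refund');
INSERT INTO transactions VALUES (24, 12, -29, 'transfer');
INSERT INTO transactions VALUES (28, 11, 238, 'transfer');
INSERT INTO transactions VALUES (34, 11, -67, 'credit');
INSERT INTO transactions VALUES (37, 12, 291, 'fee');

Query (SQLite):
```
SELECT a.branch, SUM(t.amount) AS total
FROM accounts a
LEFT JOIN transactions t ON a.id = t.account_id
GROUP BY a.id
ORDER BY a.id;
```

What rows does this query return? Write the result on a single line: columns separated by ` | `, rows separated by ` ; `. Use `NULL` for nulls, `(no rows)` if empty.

LEFT JOIN keeps every accounts row; unmatched ones get NULL for transactions columns.
Group by accounts.id and compute SUM(t.amount). SUM over an all-NULL group is NULL.
  2: ids {20} → SUM(t.amount)=280
  10: ids {7} → SUM(t.amount)=-131
  11: ids {3, 11, 19, 28, 34} → SUM(t.amount)=637
  12: ids {5, 16, 17, 24, 37} → SUM(t.amount)=660

Reno | 280 ; Izmir | -131 ; Berlin | 637 ; Macau | 660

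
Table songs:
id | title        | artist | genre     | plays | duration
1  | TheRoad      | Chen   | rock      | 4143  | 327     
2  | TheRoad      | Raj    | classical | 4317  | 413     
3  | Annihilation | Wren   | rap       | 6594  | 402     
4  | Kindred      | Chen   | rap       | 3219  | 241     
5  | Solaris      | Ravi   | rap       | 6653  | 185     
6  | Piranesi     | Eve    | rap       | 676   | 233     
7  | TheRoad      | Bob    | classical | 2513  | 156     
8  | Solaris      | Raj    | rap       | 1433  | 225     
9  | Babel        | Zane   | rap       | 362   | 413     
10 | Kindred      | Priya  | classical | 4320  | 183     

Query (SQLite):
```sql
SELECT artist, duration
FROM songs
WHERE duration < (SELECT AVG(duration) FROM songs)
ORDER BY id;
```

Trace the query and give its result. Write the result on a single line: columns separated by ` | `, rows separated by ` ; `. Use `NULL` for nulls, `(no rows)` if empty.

Scalar subquery: AVG(duration) over all songs rows = 277.8.
Keep rows where duration < that value.

Chen | 241 ; Ravi | 185 ; Eve | 233 ; Bob | 156 ; Raj | 225 ; Priya | 183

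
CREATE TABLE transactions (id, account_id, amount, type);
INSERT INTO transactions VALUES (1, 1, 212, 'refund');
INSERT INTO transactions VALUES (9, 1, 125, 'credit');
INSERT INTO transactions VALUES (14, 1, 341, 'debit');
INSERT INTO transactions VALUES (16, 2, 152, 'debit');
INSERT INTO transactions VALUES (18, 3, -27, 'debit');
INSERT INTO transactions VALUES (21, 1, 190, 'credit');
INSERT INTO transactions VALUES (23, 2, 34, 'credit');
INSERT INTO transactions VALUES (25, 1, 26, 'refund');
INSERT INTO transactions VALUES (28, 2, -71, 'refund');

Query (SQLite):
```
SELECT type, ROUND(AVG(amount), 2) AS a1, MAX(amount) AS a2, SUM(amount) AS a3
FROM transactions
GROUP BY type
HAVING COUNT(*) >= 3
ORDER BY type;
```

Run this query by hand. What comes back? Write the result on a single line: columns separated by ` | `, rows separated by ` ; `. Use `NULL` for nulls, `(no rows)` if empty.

credit | 116.33 | 190 | 349 ; debit | 155.33 | 341 | 466 ; refund | 55.67 | 212 | 167

Group transactions by type.
Per group compute: ROUND(AVG(amount), 2), MAX(amount), SUM(amount).
HAVING: drop groups with fewer than 3 rows.
  credit: ids {9, 21, 23} → ROUND(AVG(amount), 2)=116.33, MAX(amount)=190, SUM(amount)=349
  debit: ids {14, 16, 18} → ROUND(AVG(amount), 2)=155.33, MAX(amount)=341, SUM(amount)=466
  refund: ids {1, 25, 28} → ROUND(AVG(amount), 2)=55.67, MAX(amount)=212, SUM(amount)=167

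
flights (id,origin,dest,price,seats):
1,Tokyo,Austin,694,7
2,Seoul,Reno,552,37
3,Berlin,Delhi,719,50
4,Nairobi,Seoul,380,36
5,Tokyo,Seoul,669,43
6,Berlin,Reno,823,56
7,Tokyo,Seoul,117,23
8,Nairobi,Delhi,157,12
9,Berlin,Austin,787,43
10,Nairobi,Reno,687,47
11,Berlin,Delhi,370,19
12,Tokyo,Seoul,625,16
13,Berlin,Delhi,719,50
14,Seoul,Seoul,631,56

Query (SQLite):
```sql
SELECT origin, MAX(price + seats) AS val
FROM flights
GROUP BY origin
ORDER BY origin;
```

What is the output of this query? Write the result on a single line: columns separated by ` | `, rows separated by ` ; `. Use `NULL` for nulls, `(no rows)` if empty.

Berlin | 879 ; Nairobi | 734 ; Seoul | 687 ; Tokyo | 712

For each row compute price + seats.
Group by origin; take MAX of the expression per group.
  Berlin: ids {3, 6, 9, 11, 13} → MAX(price + seats)=879
  Nairobi: ids {4, 8, 10} → MAX(price + seats)=734
  Seoul: ids {2, 14} → MAX(price + seats)=687
  Tokyo: ids {1, 5, 7, 12} → MAX(price + seats)=712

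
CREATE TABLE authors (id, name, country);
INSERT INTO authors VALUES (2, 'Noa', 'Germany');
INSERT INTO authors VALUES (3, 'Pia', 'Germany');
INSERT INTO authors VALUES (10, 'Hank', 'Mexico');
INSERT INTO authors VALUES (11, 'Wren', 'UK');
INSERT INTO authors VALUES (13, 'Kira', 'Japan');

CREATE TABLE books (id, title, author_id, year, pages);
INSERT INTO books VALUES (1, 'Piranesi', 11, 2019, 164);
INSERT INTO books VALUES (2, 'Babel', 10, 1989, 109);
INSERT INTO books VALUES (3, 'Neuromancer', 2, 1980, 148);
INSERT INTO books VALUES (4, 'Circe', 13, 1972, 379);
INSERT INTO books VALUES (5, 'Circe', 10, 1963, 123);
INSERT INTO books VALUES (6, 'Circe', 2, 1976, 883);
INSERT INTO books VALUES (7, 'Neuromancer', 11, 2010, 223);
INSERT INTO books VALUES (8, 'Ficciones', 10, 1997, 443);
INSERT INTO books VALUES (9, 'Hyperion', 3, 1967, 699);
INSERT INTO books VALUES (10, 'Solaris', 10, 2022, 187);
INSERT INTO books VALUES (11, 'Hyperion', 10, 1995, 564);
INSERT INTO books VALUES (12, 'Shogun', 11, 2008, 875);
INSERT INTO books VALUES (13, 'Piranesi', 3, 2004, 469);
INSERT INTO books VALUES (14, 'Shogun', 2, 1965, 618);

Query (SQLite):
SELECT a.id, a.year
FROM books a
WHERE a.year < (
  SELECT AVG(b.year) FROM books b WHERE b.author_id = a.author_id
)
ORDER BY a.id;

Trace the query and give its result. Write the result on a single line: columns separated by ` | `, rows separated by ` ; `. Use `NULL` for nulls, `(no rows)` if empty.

2 | 1989 ; 5 | 1963 ; 7 | 2010 ; 9 | 1967 ; 12 | 2008 ; 14 | 1965

For each books row a, compute AVG(year) over rows sharing a.author_id.
Keep row a if a.year < that per-group AVG.
  author_id=2: AVG(year) = 1973.666667
  author_id=3: AVG(year) = 1985.5
  author_id=10: AVG(year) = 1993.2
  author_id=11: AVG(year) = 2012.333333
  author_id=13: AVG(year) = 1972.0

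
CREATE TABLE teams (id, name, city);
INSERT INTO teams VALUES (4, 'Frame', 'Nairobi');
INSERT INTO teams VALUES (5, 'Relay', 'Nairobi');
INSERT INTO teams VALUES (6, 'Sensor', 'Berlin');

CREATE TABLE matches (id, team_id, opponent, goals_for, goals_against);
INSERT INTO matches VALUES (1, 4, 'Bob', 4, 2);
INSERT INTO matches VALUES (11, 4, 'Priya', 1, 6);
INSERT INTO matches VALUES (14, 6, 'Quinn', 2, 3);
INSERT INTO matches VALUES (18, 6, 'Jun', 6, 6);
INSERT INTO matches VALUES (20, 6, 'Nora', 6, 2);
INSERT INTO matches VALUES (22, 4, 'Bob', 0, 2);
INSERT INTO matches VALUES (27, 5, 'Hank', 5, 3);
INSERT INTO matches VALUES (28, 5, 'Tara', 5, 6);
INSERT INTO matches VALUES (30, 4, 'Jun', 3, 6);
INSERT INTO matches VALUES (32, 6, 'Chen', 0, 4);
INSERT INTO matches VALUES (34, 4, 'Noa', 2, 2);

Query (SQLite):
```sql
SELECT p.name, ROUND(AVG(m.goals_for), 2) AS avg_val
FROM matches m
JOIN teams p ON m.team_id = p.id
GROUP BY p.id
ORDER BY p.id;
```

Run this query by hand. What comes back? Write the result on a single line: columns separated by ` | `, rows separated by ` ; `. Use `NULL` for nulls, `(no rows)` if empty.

Join each matches row to its teams via team_id.
Group joined rows by teams.id; compute ROUND(AVG(m.goals_for), 2) per group.
  4: ids {1, 11, 22, 30, 34} → ROUND(AVG(m.goals_for), 2)=2
  5: ids {27, 28} → ROUND(AVG(m.goals_for), 2)=5
  6: ids {14, 18, 20, 32} → ROUND(AVG(m.goals_for), 2)=3.5

Frame | 2 ; Relay | 5 ; Sensor | 3.5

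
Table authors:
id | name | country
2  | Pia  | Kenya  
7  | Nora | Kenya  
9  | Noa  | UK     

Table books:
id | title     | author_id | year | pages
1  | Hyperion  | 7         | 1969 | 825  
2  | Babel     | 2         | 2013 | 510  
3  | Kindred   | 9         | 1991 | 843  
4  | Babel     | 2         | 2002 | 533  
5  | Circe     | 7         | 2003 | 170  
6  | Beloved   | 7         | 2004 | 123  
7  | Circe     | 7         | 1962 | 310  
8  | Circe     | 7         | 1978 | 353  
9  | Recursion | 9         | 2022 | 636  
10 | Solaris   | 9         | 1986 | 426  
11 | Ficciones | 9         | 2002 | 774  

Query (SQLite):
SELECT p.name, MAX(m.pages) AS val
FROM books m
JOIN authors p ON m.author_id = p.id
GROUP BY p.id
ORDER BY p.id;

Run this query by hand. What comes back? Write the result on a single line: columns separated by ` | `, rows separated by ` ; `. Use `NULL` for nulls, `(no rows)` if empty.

Join each books row to its authors via author_id.
Group joined rows by authors.id; compute MAX(m.pages) per group.
  2: ids {2, 4} → MAX(m.pages)=533
  7: ids {1, 5, 6, 7, 8} → MAX(m.pages)=825
  9: ids {3, 9, 10, 11} → MAX(m.pages)=843

Pia | 533 ; Nora | 825 ; Noa | 843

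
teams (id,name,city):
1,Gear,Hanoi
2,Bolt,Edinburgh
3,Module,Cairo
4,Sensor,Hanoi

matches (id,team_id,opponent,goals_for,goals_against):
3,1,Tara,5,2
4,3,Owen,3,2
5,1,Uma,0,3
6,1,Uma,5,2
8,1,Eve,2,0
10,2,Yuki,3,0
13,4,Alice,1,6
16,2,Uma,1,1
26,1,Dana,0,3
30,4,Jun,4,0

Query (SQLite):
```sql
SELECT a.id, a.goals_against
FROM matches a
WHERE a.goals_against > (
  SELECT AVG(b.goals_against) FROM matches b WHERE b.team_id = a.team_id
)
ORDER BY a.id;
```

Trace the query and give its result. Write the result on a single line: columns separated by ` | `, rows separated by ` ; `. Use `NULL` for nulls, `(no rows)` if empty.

For each matches row a, compute AVG(goals_against) over rows sharing a.team_id.
Keep row a if a.goals_against > that per-group AVG.
  team_id=1: AVG(goals_against) = 2.0
  team_id=2: AVG(goals_against) = 0.5
  team_id=3: AVG(goals_against) = 2.0
  team_id=4: AVG(goals_against) = 3.0

5 | 3 ; 13 | 6 ; 16 | 1 ; 26 | 3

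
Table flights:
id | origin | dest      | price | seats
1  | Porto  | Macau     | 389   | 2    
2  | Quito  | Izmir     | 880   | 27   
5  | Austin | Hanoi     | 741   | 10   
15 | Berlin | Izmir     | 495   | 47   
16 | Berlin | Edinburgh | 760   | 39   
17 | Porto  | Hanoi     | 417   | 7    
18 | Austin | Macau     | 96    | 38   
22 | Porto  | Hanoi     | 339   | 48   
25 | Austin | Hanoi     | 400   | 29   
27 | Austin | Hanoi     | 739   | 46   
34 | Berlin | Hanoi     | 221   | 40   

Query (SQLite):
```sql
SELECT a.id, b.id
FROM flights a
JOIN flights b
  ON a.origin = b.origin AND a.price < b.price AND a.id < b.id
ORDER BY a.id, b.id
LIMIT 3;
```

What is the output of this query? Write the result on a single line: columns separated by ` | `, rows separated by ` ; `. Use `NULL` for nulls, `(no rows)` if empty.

1 | 17 ; 15 | 16 ; 18 | 25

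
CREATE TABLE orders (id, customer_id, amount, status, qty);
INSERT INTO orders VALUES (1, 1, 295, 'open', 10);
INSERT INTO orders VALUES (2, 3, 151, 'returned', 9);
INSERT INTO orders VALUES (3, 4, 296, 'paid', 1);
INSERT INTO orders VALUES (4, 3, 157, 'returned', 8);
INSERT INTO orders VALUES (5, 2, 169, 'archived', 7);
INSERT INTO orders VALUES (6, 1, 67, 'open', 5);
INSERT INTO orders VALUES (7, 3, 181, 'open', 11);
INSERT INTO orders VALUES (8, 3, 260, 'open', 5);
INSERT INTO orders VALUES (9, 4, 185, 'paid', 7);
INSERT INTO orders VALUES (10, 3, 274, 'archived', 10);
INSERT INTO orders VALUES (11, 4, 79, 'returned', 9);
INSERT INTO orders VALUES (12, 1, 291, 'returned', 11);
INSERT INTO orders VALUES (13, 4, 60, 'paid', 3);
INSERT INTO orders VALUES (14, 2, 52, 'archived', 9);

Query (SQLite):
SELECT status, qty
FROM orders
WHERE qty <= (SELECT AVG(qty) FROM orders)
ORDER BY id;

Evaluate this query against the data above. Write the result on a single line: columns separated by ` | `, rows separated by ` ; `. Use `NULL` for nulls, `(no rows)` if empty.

paid | 1 ; archived | 7 ; open | 5 ; open | 5 ; paid | 7 ; paid | 3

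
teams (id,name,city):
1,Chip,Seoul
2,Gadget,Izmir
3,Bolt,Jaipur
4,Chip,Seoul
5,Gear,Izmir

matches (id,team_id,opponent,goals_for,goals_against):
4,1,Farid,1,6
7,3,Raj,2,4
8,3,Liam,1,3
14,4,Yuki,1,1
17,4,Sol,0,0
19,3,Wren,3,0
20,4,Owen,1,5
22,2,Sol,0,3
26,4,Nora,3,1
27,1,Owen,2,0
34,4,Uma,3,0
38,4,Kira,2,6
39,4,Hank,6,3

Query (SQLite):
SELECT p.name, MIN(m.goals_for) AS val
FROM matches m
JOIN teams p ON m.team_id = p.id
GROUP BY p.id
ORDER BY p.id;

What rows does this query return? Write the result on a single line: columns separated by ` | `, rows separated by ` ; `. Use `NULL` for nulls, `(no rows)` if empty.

Chip | 1 ; Gadget | 0 ; Bolt | 1 ; Chip | 0

Join each matches row to its teams via team_id.
Group joined rows by teams.id; compute MIN(m.goals_for) per group.
  1: ids {4, 27} → MIN(m.goals_for)=1
  2: ids {22} → MIN(m.goals_for)=0
  3: ids {7, 8, 19} → MIN(m.goals_for)=1
  4: ids {14, 17, 20, 26, 34, 38, 39} → MIN(m.goals_for)=0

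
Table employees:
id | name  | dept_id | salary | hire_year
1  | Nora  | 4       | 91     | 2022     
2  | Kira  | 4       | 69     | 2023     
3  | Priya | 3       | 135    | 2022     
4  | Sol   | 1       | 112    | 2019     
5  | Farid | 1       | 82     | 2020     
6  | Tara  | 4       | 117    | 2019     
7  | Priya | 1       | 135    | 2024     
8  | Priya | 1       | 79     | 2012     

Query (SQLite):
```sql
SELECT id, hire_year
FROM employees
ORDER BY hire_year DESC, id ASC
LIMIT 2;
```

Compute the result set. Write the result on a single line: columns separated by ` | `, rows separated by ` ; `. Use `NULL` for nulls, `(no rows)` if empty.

7 | 2024 ; 2 | 2023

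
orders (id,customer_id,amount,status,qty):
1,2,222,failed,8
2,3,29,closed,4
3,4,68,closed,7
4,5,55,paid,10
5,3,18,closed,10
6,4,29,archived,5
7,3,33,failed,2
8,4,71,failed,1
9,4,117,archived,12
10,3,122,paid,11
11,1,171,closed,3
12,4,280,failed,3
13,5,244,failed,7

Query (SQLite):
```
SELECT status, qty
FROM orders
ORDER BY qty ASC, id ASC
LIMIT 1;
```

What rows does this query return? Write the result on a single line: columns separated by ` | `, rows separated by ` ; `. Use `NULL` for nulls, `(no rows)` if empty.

Sort by qty asc, tiebreak id asc: (1, id=8), (2, id=7), (3, id=11), (3, id=12) …. Take first 1.

failed | 1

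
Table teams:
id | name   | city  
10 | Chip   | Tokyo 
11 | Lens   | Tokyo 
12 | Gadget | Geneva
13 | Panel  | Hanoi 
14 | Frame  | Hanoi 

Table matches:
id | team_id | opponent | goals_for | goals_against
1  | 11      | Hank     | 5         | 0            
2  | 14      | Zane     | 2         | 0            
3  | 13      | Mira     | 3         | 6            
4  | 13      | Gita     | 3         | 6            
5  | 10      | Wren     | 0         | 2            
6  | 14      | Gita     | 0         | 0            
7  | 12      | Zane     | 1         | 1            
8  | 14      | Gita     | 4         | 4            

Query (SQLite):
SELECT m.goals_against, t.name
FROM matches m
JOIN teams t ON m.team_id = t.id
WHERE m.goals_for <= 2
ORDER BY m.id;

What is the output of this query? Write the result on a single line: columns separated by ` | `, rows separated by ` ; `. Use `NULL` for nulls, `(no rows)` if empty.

0 | Frame ; 2 | Chip ; 0 | Frame ; 1 | Gadget

Each matches row matches the teams row where team_id = teams.id.
Then keep rows with m.goals_for <= 2.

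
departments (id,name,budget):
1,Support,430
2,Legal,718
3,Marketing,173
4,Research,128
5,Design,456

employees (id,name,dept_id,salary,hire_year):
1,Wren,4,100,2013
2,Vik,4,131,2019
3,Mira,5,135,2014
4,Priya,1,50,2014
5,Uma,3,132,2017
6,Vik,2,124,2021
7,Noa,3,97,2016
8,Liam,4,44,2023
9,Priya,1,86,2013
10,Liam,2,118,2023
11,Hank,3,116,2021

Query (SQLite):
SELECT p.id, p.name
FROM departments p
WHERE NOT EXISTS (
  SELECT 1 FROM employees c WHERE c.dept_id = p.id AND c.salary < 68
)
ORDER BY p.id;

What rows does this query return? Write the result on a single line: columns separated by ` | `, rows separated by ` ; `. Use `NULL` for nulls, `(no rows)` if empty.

For each departments row, check whether any employees with matching dept_id has salary < 68.
Keep rows where that is false.

2 | Legal ; 3 | Marketing ; 5 | Design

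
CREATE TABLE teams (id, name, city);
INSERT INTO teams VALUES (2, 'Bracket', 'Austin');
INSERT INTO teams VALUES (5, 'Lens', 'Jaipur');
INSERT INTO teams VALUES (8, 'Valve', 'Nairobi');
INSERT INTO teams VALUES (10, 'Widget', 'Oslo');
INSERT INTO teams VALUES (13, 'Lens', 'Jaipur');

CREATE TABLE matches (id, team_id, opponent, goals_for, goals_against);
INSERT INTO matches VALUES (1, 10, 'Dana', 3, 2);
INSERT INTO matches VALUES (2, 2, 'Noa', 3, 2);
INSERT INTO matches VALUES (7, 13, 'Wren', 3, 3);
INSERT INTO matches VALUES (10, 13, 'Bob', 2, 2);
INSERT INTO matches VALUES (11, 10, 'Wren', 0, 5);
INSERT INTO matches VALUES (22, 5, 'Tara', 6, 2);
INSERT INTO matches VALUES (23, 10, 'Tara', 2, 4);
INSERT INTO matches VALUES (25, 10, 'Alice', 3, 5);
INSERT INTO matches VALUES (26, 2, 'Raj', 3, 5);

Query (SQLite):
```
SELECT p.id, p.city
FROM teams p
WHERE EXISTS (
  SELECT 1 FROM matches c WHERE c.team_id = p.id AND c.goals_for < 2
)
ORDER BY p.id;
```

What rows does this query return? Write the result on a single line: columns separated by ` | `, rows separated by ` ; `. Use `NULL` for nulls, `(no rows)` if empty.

10 | Oslo

For each teams row, check whether any matches with matching team_id has goals_for < 2.
Keep rows where that is true.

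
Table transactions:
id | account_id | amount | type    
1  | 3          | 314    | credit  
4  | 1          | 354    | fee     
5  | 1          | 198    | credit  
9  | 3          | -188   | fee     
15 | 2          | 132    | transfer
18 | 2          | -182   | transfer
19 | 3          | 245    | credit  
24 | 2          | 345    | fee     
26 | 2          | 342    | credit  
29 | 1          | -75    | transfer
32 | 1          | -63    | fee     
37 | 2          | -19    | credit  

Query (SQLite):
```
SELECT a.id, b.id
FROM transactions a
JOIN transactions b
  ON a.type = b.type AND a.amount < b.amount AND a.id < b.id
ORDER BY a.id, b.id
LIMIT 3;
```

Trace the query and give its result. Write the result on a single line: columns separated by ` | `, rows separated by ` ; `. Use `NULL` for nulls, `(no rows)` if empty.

Pairs (a,b) with same type, a.amount < b.amount, a.id < b.id.
type groups: credit:{1,5,19,26,37} fee:{4,9,24,32} transfer:{15,18,29}
Ordered by (a.id, b.id); first 3.

1 | 26 ; 5 | 19 ; 5 | 26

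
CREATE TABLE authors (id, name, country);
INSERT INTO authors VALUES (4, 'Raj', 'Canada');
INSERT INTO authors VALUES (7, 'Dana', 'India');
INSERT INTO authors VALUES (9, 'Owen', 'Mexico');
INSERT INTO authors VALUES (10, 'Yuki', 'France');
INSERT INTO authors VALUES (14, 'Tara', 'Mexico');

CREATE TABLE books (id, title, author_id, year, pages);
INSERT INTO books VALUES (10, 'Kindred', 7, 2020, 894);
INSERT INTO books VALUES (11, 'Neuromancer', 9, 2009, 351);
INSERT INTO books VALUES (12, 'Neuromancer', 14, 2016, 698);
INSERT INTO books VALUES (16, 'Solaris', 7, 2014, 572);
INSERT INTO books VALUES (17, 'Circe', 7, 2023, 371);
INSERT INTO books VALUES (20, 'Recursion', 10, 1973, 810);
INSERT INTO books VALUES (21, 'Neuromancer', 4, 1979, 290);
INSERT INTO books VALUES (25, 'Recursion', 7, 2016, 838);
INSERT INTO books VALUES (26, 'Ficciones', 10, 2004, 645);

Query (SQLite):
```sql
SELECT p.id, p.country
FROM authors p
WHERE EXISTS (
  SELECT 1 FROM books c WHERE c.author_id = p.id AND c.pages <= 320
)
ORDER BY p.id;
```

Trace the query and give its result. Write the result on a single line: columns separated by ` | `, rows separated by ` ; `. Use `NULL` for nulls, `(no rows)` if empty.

4 | Canada

For each authors row, check whether any books with matching author_id has pages <= 320.
Keep rows where that is true.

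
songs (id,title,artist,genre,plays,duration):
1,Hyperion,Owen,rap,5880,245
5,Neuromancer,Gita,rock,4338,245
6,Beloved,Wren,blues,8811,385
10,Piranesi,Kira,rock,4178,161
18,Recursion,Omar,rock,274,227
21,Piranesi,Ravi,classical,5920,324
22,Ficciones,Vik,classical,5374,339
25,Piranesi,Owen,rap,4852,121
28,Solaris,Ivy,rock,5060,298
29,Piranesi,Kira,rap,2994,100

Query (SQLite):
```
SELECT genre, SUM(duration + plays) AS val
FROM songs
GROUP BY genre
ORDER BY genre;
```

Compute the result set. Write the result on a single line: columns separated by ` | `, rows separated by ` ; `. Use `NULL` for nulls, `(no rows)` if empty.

For each row compute duration + plays.
Group by genre; take SUM of the expression per group.
  blues: ids {6} → SUM(duration + plays)=9196
  classical: ids {21, 22} → SUM(duration + plays)=11957
  rap: ids {1, 25, 29} → SUM(duration + plays)=14192
  rock: ids {5, 10, 18, 28} → SUM(duration + plays)=14781

blues | 9196 ; classical | 11957 ; rap | 14192 ; rock | 14781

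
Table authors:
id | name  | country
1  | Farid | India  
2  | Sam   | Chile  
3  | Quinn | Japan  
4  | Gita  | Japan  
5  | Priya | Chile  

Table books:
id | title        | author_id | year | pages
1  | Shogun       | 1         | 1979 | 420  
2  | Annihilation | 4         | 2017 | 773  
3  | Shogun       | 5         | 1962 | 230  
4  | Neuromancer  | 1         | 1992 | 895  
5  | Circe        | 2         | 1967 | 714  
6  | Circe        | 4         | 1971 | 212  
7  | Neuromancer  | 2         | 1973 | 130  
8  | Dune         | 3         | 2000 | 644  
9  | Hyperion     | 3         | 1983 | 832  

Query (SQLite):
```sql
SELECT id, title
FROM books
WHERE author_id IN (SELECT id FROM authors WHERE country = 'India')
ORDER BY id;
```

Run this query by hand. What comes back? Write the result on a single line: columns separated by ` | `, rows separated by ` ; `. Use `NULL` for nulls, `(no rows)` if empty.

1 | Shogun ; 4 | Neuromancer

Inner query: authors.id where country = 'India'.
Outer: keep books rows whose author_id is in that set.
Inner query → {1}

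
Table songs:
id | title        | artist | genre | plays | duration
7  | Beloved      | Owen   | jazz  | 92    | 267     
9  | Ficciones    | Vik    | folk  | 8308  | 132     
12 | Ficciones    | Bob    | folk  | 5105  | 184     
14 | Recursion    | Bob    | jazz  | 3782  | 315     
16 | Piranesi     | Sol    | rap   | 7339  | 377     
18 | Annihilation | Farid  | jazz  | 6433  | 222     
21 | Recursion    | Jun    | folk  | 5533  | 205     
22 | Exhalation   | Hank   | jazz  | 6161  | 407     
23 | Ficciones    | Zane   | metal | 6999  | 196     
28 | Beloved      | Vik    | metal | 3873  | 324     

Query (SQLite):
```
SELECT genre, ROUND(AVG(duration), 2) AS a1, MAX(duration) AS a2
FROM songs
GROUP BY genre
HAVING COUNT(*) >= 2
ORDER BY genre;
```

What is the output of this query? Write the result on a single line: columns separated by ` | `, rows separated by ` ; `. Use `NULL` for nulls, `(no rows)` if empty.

Group songs by genre.
Per group compute: ROUND(AVG(duration), 2), MAX(duration).
HAVING: drop groups with fewer than 2 rows.
  folk: ids {9, 12, 21} → ROUND(AVG(duration), 2)=173.67, MAX(duration)=205
  jazz: ids {7, 14, 18, 22} → ROUND(AVG(duration), 2)=302.75, MAX(duration)=407
  metal: ids {23, 28} → ROUND(AVG(duration), 2)=260, MAX(duration)=324
  rap: ids {16} → ROUND(AVG(duration), 2)=377, MAX(duration)=377

folk | 173.67 | 205 ; jazz | 302.75 | 407 ; metal | 260 | 324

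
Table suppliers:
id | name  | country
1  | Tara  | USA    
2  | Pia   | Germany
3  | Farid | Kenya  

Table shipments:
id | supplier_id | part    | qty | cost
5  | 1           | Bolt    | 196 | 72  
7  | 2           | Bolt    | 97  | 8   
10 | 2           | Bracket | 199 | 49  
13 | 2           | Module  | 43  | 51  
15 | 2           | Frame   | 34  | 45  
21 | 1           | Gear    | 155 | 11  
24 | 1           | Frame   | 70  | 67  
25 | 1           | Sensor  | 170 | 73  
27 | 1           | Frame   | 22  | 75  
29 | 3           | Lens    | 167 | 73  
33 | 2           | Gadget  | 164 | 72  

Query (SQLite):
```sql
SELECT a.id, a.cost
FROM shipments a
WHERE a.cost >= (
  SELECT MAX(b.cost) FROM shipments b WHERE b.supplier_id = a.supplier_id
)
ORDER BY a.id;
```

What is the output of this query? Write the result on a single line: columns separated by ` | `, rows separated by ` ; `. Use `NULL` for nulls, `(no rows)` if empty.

For each shipments row a, compute MAX(cost) over rows sharing a.supplier_id.
Keep row a if a.cost >= that per-group MAX.
  supplier_id=1: MAX(cost) = 75
  supplier_id=2: MAX(cost) = 72
  supplier_id=3: MAX(cost) = 73

27 | 75 ; 29 | 73 ; 33 | 72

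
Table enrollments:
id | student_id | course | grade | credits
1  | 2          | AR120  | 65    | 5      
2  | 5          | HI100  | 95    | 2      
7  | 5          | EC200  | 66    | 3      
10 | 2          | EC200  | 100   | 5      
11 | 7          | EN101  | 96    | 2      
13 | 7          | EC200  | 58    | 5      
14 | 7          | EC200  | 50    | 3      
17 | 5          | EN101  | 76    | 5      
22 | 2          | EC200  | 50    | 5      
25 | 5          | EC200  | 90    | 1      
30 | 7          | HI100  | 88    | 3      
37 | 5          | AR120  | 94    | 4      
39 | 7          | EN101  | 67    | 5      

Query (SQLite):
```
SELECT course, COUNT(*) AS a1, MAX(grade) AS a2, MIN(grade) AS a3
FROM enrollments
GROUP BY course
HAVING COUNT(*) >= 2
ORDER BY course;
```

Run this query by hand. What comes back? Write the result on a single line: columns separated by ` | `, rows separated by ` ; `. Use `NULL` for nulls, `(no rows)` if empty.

AR120 | 2 | 94 | 65 ; EC200 | 6 | 100 | 50 ; EN101 | 3 | 96 | 67 ; HI100 | 2 | 95 | 88

Group enrollments by course.
Per group compute: COUNT(*), MAX(grade), MIN(grade).
HAVING: drop groups with fewer than 2 rows.
  AR120: ids {1, 37} → COUNT(*)=2, MAX(grade)=94, MIN(grade)=65
  EC200: ids {7, 10, 13, 14, 22, 25} → COUNT(*)=6, MAX(grade)=100, MIN(grade)=50
  EN101: ids {11, 17, 39} → COUNT(*)=3, MAX(grade)=96, MIN(grade)=67
  HI100: ids {2, 30} → COUNT(*)=2, MAX(grade)=95, MIN(grade)=88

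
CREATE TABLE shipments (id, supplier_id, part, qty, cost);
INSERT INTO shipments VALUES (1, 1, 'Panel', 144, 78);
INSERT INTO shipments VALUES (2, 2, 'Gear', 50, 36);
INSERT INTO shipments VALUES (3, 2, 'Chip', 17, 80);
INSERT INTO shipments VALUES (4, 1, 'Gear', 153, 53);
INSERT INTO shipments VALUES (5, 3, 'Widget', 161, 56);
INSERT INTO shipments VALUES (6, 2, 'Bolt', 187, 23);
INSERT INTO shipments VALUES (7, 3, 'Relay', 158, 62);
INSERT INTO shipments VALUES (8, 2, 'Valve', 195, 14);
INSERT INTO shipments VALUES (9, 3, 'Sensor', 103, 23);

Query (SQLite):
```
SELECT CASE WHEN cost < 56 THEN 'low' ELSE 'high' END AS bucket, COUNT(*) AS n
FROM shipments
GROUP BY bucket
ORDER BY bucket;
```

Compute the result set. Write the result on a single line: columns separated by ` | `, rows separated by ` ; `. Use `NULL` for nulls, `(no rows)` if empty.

Bucket rows by cost < 56 → 'low' else 'high'; count each bucket.

high | 4 ; low | 5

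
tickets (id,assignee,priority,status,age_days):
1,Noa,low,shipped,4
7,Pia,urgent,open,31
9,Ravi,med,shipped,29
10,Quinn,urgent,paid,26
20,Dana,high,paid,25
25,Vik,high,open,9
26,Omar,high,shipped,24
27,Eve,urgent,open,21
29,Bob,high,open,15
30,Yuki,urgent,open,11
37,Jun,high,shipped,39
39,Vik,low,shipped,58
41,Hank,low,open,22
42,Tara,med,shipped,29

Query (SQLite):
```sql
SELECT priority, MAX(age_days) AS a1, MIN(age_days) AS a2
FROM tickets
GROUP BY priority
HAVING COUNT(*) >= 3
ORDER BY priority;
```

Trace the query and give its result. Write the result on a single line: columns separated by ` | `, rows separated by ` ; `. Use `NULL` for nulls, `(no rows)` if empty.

Group tickets by priority.
Per group compute: MAX(age_days), MIN(age_days).
HAVING: drop groups with fewer than 3 rows.
  high: ids {20, 25, 26, 29, 37} → MAX(age_days)=39, MIN(age_days)=9
  low: ids {1, 39, 41} → MAX(age_days)=58, MIN(age_days)=4
  med: ids {9, 42} → MAX(age_days)=29, MIN(age_days)=29
  urgent: ids {7, 10, 27, 30} → MAX(age_days)=31, MIN(age_days)=11

high | 39 | 9 ; low | 58 | 4 ; urgent | 31 | 11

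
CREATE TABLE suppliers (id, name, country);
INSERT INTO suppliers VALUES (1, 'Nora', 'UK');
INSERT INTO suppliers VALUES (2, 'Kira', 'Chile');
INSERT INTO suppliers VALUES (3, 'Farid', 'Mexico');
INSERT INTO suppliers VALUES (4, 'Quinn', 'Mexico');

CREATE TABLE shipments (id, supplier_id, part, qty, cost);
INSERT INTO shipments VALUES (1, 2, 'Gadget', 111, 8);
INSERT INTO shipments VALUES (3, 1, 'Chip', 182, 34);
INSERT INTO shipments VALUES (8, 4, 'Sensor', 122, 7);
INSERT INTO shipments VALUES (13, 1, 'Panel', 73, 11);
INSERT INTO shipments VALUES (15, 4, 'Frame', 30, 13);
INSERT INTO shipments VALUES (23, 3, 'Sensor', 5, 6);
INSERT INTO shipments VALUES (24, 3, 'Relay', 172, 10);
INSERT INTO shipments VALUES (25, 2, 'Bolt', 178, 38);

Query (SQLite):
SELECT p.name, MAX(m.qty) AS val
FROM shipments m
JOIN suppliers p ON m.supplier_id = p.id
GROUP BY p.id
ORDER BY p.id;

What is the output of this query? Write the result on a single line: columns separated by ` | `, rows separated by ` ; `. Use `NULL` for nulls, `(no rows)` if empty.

Nora | 182 ; Kira | 178 ; Farid | 172 ; Quinn | 122

Join each shipments row to its suppliers via supplier_id.
Group joined rows by suppliers.id; compute MAX(m.qty) per group.
  1: ids {3, 13} → MAX(m.qty)=182
  2: ids {1, 25} → MAX(m.qty)=178
  3: ids {23, 24} → MAX(m.qty)=172
  4: ids {8, 15} → MAX(m.qty)=122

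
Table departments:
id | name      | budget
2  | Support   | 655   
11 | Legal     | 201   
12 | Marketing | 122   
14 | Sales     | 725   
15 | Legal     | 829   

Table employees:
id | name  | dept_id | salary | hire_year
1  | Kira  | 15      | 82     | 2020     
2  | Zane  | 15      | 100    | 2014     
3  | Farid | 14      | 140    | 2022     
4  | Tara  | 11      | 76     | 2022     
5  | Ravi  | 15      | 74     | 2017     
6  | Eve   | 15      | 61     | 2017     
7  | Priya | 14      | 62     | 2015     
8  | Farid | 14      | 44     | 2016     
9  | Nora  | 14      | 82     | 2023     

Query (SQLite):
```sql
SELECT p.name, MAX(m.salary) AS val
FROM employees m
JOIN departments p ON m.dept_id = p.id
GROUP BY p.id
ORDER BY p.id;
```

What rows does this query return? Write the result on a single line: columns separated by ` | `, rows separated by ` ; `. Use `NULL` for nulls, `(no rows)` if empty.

Legal | 76 ; Sales | 140 ; Legal | 100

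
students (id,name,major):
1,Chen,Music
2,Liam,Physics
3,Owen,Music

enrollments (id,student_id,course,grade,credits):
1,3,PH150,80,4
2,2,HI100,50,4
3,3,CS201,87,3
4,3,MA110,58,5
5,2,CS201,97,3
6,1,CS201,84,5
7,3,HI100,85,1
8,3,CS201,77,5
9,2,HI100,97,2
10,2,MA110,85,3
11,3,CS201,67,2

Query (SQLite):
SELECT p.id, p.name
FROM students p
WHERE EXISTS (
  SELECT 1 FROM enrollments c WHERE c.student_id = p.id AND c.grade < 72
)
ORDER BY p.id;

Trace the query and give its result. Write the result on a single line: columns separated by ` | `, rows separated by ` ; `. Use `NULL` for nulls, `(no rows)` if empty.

For each students row, check whether any enrollments with matching student_id has grade < 72.
Keep rows where that is true.

2 | Liam ; 3 | Owen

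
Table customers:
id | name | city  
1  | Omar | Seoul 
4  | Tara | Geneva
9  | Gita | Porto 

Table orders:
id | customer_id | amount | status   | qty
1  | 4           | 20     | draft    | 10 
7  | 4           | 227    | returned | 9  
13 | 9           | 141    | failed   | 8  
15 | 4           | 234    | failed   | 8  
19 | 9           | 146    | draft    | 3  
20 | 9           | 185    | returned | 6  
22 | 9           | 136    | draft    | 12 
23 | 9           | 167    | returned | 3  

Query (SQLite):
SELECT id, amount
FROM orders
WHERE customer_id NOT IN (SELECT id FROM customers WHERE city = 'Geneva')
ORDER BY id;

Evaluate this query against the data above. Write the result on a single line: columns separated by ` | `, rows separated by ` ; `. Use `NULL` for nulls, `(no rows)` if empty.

13 | 141 ; 19 | 146 ; 20 | 185 ; 22 | 136 ; 23 | 167

Inner query: customers.id where city = 'Geneva'.
Outer: keep orders rows whose customer_id is not in that set.
Inner query → {4}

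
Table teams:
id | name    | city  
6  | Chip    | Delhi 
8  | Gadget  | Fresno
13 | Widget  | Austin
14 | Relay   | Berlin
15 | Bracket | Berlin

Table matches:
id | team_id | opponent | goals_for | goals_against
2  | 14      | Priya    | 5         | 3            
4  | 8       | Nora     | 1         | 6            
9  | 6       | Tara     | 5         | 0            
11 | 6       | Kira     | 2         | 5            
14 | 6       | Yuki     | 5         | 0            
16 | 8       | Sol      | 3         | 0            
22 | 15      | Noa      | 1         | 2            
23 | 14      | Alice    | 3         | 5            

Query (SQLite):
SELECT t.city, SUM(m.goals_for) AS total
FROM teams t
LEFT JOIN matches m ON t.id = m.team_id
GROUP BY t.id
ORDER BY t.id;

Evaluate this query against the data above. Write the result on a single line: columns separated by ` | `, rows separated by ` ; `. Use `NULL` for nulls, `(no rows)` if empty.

LEFT JOIN keeps every teams row; unmatched ones get NULL for matches columns.
Group by teams.id and compute SUM(m.goals_for). SUM over an all-NULL group is NULL.
  6: ids {9, 11, 14} → SUM(m.goals_for)=12
  8: ids {4, 16} → SUM(m.goals_for)=4
  13: ids {—} → SUM(m.goals_for)=NULL
  14: ids {2, 23} → SUM(m.goals_for)=8
  15: ids {22} → SUM(m.goals_for)=1

Delhi | 12 ; Fresno | 4 ; Austin | NULL ; Berlin | 8 ; Berlin | 1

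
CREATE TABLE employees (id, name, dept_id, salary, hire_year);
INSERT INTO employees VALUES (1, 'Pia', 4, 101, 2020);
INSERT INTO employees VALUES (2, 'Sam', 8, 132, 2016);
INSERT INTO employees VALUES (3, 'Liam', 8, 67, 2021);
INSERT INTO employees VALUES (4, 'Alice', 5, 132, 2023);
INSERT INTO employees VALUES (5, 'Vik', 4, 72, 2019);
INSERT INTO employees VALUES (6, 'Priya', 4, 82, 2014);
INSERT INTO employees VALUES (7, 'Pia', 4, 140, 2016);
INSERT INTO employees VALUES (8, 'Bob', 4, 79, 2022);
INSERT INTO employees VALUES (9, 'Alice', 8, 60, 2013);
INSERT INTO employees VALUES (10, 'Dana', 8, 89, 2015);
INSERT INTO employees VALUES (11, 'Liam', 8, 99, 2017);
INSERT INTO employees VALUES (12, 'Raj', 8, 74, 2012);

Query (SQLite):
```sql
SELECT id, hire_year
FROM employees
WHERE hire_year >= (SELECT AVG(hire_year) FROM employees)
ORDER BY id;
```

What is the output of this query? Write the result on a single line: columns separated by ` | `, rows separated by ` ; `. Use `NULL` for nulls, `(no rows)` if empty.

1 | 2020 ; 3 | 2021 ; 4 | 2023 ; 5 | 2019 ; 8 | 2022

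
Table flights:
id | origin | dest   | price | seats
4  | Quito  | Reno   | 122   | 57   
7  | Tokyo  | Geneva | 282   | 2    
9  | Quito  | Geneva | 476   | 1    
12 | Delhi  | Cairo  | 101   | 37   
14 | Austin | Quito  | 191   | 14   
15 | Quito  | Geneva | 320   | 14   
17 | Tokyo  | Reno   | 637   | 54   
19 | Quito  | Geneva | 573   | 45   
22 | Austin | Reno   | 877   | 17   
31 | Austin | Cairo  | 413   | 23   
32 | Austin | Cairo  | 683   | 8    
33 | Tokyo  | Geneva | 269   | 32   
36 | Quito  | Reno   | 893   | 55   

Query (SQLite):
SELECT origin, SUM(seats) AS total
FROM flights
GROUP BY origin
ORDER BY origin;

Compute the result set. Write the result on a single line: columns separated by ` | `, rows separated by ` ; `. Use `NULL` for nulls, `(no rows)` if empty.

Austin | 62 ; Delhi | 37 ; Quito | 172 ; Tokyo | 88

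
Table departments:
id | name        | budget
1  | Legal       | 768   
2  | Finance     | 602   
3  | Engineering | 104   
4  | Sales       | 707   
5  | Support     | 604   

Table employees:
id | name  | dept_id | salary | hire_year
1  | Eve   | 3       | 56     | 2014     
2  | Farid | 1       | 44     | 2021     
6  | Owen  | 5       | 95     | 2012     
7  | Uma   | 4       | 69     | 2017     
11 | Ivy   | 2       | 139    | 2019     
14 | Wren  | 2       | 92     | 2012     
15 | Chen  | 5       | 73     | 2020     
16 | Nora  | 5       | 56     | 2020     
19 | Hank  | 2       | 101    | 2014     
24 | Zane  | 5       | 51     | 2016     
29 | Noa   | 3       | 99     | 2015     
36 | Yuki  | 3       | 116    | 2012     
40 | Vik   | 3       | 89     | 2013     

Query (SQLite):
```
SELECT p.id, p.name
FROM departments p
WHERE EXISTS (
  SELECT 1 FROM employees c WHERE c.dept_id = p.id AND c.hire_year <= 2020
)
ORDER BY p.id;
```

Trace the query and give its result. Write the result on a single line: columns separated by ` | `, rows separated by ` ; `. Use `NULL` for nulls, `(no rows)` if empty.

2 | Finance ; 3 | Engineering ; 4 | Sales ; 5 | Support

For each departments row, check whether any employees with matching dept_id has hire_year <= 2020.
Keep rows where that is true.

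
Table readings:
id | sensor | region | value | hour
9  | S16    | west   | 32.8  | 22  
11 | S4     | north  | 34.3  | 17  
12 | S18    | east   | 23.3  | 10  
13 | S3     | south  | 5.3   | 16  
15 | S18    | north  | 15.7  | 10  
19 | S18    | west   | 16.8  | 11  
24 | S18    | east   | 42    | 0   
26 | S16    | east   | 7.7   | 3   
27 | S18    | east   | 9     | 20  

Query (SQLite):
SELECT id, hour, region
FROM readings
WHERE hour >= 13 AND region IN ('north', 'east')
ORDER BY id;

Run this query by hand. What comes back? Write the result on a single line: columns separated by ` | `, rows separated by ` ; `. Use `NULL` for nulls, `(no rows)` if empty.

hour >= 13: ids {9, 11, 13, 27}
region IN ('north', 'east'): ids {11, 12, 15, 24, 26, 27}
Combine with AND.

11 | 17 | north ; 27 | 20 | east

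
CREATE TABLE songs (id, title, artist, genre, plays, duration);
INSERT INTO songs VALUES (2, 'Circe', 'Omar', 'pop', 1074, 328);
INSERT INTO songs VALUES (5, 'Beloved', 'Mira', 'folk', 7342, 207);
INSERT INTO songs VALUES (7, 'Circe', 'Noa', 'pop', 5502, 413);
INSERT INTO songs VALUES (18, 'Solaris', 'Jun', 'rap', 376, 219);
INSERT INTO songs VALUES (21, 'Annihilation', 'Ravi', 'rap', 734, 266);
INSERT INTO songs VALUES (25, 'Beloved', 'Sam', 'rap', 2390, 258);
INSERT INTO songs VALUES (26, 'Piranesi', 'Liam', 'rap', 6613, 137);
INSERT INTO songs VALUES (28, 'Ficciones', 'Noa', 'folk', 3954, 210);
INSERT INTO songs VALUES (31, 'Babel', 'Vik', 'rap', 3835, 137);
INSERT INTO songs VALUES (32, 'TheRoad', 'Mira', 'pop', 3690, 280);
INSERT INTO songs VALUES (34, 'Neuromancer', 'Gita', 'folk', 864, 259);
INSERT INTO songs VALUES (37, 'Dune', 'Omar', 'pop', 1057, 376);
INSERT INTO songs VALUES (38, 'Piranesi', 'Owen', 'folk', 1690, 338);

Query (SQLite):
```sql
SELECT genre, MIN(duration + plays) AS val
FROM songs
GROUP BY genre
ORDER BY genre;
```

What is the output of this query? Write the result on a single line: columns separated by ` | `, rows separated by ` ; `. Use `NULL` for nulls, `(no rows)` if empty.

For each row compute duration + plays.
Group by genre; take MIN of the expression per group.
  folk: ids {5, 28, 34, 38} → MIN(duration + plays)=1123
  pop: ids {2, 7, 32, 37} → MIN(duration + plays)=1402
  rap: ids {18, 21, 25, 26, 31} → MIN(duration + plays)=595

folk | 1123 ; pop | 1402 ; rap | 595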